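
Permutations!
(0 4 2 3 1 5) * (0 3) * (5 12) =(0 4 2)(1 12 5 3) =[4, 12, 0, 1, 2, 3, 6, 7, 8, 9, 10, 11, 5]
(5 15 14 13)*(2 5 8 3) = (2 5 15 14 13 8 3) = [0, 1, 5, 2, 4, 15, 6, 7, 3, 9, 10, 11, 12, 8, 13, 14]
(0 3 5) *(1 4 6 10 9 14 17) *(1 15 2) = (0 3 5)(1 4 6 10 9 14 17 15 2) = [3, 4, 1, 5, 6, 0, 10, 7, 8, 14, 9, 11, 12, 13, 17, 2, 16, 15]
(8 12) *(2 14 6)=(2 14 6)(8 12)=[0, 1, 14, 3, 4, 5, 2, 7, 12, 9, 10, 11, 8, 13, 6]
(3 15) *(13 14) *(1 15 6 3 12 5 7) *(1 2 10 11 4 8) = [0, 15, 10, 6, 8, 7, 3, 2, 1, 9, 11, 4, 5, 14, 13, 12] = (1 15 12 5 7 2 10 11 4 8)(3 6)(13 14)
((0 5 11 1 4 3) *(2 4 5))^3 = ((0 2 4 3)(1 5 11))^3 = (11)(0 3 4 2)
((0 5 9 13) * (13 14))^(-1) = (0 13 14 9 5)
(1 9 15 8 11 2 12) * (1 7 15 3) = (1 9 3)(2 12 7 15 8 11) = [0, 9, 12, 1, 4, 5, 6, 15, 11, 3, 10, 2, 7, 13, 14, 8]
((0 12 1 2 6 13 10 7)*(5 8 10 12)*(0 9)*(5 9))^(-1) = ((0 9)(1 2 6 13 12)(5 8 10 7))^(-1) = (0 9)(1 12 13 6 2)(5 7 10 8)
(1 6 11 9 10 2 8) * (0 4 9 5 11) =(0 4 9 10 2 8 1 6)(5 11) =[4, 6, 8, 3, 9, 11, 0, 7, 1, 10, 2, 5]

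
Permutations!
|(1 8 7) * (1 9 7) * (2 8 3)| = 4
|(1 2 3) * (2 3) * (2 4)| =2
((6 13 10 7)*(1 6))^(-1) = (1 7 10 13 6)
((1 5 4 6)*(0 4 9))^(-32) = (0 5 6)(1 4 9)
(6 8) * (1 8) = (1 8 6) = [0, 8, 2, 3, 4, 5, 1, 7, 6]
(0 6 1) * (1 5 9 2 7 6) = (0 1)(2 7 6 5 9) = [1, 0, 7, 3, 4, 9, 5, 6, 8, 2]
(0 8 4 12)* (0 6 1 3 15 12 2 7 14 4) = (0 8)(1 3 15 12 6)(2 7 14 4) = [8, 3, 7, 15, 2, 5, 1, 14, 0, 9, 10, 11, 6, 13, 4, 12]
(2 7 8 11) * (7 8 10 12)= (2 8 11)(7 10 12)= [0, 1, 8, 3, 4, 5, 6, 10, 11, 9, 12, 2, 7]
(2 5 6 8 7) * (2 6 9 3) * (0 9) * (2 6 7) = (0 9 3 6 8 2 5) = [9, 1, 5, 6, 4, 0, 8, 7, 2, 3]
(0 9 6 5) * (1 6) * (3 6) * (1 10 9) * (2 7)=(0 1 3 6 5)(2 7)(9 10)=[1, 3, 7, 6, 4, 0, 5, 2, 8, 10, 9]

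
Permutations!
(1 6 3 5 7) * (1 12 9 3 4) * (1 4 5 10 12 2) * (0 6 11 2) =[6, 11, 1, 10, 4, 7, 5, 0, 8, 3, 12, 2, 9] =(0 6 5 7)(1 11 2)(3 10 12 9)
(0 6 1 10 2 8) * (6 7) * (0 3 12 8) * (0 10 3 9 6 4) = (0 7 4)(1 3 12 8 9 6)(2 10) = [7, 3, 10, 12, 0, 5, 1, 4, 9, 6, 2, 11, 8]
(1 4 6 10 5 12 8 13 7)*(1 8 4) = (4 6 10 5 12)(7 8 13) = [0, 1, 2, 3, 6, 12, 10, 8, 13, 9, 5, 11, 4, 7]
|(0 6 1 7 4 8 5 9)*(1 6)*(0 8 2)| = 15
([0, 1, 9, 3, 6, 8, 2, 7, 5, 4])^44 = (9)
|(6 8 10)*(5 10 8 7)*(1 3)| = 4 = |(1 3)(5 10 6 7)|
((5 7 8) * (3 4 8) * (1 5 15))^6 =((1 5 7 3 4 8 15))^6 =(1 15 8 4 3 7 5)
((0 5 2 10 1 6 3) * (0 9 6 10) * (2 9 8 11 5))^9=((0 2)(1 10)(3 8 11 5 9 6))^9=(0 2)(1 10)(3 5)(6 11)(8 9)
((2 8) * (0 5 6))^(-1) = (0 6 5)(2 8)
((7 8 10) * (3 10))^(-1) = (3 8 7 10)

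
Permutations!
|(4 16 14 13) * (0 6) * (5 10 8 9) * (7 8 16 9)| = 14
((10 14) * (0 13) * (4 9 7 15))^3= ((0 13)(4 9 7 15)(10 14))^3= (0 13)(4 15 7 9)(10 14)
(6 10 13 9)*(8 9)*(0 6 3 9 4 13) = (0 6 10)(3 9)(4 13 8) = [6, 1, 2, 9, 13, 5, 10, 7, 4, 3, 0, 11, 12, 8]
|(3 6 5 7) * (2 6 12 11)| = 7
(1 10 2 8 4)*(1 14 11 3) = (1 10 2 8 4 14 11 3) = [0, 10, 8, 1, 14, 5, 6, 7, 4, 9, 2, 3, 12, 13, 11]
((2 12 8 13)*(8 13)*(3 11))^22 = ((2 12 13)(3 11))^22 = (2 12 13)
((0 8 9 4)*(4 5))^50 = (9)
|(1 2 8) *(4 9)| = 6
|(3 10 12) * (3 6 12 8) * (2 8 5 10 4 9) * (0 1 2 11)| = |(0 1 2 8 3 4 9 11)(5 10)(6 12)| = 8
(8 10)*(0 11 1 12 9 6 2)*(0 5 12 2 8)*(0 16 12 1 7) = (0 11 7)(1 2 5)(6 8 10 16 12 9) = [11, 2, 5, 3, 4, 1, 8, 0, 10, 6, 16, 7, 9, 13, 14, 15, 12]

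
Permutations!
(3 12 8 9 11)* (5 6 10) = (3 12 8 9 11)(5 6 10) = [0, 1, 2, 12, 4, 6, 10, 7, 9, 11, 5, 3, 8]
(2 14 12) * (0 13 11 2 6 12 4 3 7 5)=[13, 1, 14, 7, 3, 0, 12, 5, 8, 9, 10, 2, 6, 11, 4]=(0 13 11 2 14 4 3 7 5)(6 12)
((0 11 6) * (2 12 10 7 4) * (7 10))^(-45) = (2 4 7 12)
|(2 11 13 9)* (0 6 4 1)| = |(0 6 4 1)(2 11 13 9)| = 4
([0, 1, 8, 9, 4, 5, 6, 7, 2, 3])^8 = (9)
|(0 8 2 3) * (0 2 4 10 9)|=10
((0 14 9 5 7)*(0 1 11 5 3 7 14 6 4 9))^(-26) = ((0 6 4 9 3 7 1 11 5 14))^(-26) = (0 3 5 4 1)(6 7 14 9 11)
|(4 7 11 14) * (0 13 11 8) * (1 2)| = 14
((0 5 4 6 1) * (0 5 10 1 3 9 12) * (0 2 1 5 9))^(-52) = (12)(0 5 6)(3 10 4)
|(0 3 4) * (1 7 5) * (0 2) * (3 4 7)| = 12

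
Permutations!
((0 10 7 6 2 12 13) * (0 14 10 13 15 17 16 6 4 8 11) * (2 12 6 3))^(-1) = (0 11 8 4 7 10 14 13)(2 3 16 17 15 12 6)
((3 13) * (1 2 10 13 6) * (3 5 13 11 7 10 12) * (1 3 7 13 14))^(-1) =(1 14 5 13 11 10 7 12 2)(3 6)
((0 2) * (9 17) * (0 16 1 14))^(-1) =(0 14 1 16 2)(9 17)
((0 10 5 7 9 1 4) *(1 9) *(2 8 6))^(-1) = (0 4 1 7 5 10)(2 6 8)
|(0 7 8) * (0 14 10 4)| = |(0 7 8 14 10 4)| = 6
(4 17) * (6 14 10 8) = (4 17)(6 14 10 8) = [0, 1, 2, 3, 17, 5, 14, 7, 6, 9, 8, 11, 12, 13, 10, 15, 16, 4]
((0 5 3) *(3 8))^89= ((0 5 8 3))^89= (0 5 8 3)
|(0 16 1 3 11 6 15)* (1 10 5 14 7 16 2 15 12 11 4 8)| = |(0 2 15)(1 3 4 8)(5 14 7 16 10)(6 12 11)| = 60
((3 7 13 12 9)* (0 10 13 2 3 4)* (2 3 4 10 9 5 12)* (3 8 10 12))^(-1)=((0 9 12 5 3 7 8 10 13 2 4))^(-1)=(0 4 2 13 10 8 7 3 5 12 9)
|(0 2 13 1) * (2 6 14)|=6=|(0 6 14 2 13 1)|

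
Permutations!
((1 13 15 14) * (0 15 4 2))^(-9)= ((0 15 14 1 13 4 2))^(-9)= (0 4 1 15 2 13 14)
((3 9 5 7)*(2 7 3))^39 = ((2 7)(3 9 5))^39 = (9)(2 7)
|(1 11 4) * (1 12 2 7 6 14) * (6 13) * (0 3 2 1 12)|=11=|(0 3 2 7 13 6 14 12 1 11 4)|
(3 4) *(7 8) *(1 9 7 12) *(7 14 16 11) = (1 9 14 16 11 7 8 12)(3 4) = [0, 9, 2, 4, 3, 5, 6, 8, 12, 14, 10, 7, 1, 13, 16, 15, 11]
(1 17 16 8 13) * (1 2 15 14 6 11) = (1 17 16 8 13 2 15 14 6 11) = [0, 17, 15, 3, 4, 5, 11, 7, 13, 9, 10, 1, 12, 2, 6, 14, 8, 16]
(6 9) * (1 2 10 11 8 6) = [0, 2, 10, 3, 4, 5, 9, 7, 6, 1, 11, 8] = (1 2 10 11 8 6 9)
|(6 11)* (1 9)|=|(1 9)(6 11)|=2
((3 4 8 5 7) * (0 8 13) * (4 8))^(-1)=(0 13 4)(3 7 5 8)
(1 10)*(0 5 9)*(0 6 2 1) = (0 5 9 6 2 1 10) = [5, 10, 1, 3, 4, 9, 2, 7, 8, 6, 0]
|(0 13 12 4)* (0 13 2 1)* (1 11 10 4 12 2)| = 10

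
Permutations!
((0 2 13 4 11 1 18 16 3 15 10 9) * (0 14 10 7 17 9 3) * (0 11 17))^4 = ((0 2 13 4 17 9 14 10 3 15 7)(1 18 16 11))^4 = (18)(0 17 3 2 9 15 13 14 7 4 10)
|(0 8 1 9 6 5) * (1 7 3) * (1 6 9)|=6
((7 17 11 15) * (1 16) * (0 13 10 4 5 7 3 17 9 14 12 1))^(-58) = (0 12 7 10 16 14 5 13 1 9 4)(3 11)(15 17)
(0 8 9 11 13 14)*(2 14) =(0 8 9 11 13 2 14) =[8, 1, 14, 3, 4, 5, 6, 7, 9, 11, 10, 13, 12, 2, 0]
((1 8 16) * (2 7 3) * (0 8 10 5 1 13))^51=(0 13 16 8)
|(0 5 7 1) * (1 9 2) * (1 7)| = 3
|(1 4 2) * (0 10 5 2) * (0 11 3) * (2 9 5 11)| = 12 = |(0 10 11 3)(1 4 2)(5 9)|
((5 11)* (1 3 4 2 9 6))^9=((1 3 4 2 9 6)(5 11))^9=(1 2)(3 9)(4 6)(5 11)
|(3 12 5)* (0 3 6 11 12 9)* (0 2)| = |(0 3 9 2)(5 6 11 12)| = 4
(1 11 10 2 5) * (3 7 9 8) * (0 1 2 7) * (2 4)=[1, 11, 5, 0, 2, 4, 6, 9, 3, 8, 7, 10]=(0 1 11 10 7 9 8 3)(2 5 4)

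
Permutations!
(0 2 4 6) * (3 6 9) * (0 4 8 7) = [2, 1, 8, 6, 9, 5, 4, 0, 7, 3] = (0 2 8 7)(3 6 4 9)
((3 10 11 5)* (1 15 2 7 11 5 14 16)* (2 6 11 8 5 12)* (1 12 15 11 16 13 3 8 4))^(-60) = ((1 11 14 13 3 10 15 6 16 12 2 7 4)(5 8))^(-60) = (1 10 2 14 6 4 3 12 11 15 7 13 16)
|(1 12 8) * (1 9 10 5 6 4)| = 8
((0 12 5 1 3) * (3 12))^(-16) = ((0 3)(1 12 5))^(-16) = (1 5 12)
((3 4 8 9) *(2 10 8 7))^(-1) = ((2 10 8 9 3 4 7))^(-1) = (2 7 4 3 9 8 10)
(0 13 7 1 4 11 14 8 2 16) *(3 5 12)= (0 13 7 1 4 11 14 8 2 16)(3 5 12)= [13, 4, 16, 5, 11, 12, 6, 1, 2, 9, 10, 14, 3, 7, 8, 15, 0]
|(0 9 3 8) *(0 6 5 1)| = |(0 9 3 8 6 5 1)| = 7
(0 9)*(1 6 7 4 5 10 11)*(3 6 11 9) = [3, 11, 2, 6, 5, 10, 7, 4, 8, 0, 9, 1] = (0 3 6 7 4 5 10 9)(1 11)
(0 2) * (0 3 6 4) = (0 2 3 6 4) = [2, 1, 3, 6, 0, 5, 4]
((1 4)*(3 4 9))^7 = ((1 9 3 4))^7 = (1 4 3 9)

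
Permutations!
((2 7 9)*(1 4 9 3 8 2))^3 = (9)(2 8 3 7)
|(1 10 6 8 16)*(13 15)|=|(1 10 6 8 16)(13 15)|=10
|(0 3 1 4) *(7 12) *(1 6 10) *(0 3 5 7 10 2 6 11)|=18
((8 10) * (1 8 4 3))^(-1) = (1 3 4 10 8)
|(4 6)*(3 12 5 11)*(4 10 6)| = |(3 12 5 11)(6 10)| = 4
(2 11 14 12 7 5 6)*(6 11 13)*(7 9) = (2 13 6)(5 11 14 12 9 7) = [0, 1, 13, 3, 4, 11, 2, 5, 8, 7, 10, 14, 9, 6, 12]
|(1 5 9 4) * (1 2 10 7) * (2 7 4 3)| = 8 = |(1 5 9 3 2 10 4 7)|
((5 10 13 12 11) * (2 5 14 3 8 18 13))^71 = (2 10 5)(3 8 18 13 12 11 14)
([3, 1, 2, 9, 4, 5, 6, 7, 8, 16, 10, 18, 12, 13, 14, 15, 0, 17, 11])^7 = [16, 1, 2, 0, 4, 5, 6, 7, 8, 3, 10, 18, 12, 13, 14, 15, 9, 17, 11]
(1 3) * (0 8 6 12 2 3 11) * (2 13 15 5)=(0 8 6 12 13 15 5 2 3 1 11)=[8, 11, 3, 1, 4, 2, 12, 7, 6, 9, 10, 0, 13, 15, 14, 5]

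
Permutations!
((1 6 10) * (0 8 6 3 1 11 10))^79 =(0 8 6)(1 3)(10 11) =((0 8 6)(1 3)(10 11))^79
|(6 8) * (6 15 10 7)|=|(6 8 15 10 7)|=5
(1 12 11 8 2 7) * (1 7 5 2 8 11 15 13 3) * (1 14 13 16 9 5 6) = [0, 12, 6, 14, 4, 2, 1, 7, 8, 5, 10, 11, 15, 3, 13, 16, 9] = (1 12 15 16 9 5 2 6)(3 14 13)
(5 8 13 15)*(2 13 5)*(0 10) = (0 10)(2 13 15)(5 8) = [10, 1, 13, 3, 4, 8, 6, 7, 5, 9, 0, 11, 12, 15, 14, 2]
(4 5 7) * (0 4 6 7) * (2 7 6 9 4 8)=(0 8 2 7 9 4 5)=[8, 1, 7, 3, 5, 0, 6, 9, 2, 4]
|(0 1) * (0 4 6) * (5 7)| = 4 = |(0 1 4 6)(5 7)|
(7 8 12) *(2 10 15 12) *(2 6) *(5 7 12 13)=(2 10 15 13 5 7 8 6)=[0, 1, 10, 3, 4, 7, 2, 8, 6, 9, 15, 11, 12, 5, 14, 13]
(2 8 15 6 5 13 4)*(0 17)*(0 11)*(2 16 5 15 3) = (0 17 11)(2 8 3)(4 16 5 13)(6 15) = [17, 1, 8, 2, 16, 13, 15, 7, 3, 9, 10, 0, 12, 4, 14, 6, 5, 11]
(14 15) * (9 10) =(9 10)(14 15) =[0, 1, 2, 3, 4, 5, 6, 7, 8, 10, 9, 11, 12, 13, 15, 14]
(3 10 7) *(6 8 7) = [0, 1, 2, 10, 4, 5, 8, 3, 7, 9, 6] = (3 10 6 8 7)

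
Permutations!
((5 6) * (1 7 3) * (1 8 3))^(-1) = ((1 7)(3 8)(5 6))^(-1) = (1 7)(3 8)(5 6)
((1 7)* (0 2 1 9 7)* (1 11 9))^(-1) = (0 1 7 9 11 2)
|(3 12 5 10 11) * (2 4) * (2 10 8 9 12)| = 20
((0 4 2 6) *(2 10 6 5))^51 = ((0 4 10 6)(2 5))^51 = (0 6 10 4)(2 5)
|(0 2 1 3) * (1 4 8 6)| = 7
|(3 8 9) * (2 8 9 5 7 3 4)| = 7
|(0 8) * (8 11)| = |(0 11 8)| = 3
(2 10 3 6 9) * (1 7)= (1 7)(2 10 3 6 9)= [0, 7, 10, 6, 4, 5, 9, 1, 8, 2, 3]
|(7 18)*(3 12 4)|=|(3 12 4)(7 18)|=6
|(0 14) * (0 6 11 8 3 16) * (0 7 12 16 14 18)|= |(0 18)(3 14 6 11 8)(7 12 16)|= 30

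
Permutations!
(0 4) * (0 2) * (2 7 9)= [4, 1, 0, 3, 7, 5, 6, 9, 8, 2]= (0 4 7 9 2)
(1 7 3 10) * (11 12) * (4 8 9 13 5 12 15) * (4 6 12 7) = (1 4 8 9 13 5 7 3 10)(6 12 11 15) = [0, 4, 2, 10, 8, 7, 12, 3, 9, 13, 1, 15, 11, 5, 14, 6]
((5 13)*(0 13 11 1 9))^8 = (0 5 1)(9 13 11)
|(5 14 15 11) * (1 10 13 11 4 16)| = 9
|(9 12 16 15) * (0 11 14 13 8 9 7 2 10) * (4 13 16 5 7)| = |(0 11 14 16 15 4 13 8 9 12 5 7 2 10)| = 14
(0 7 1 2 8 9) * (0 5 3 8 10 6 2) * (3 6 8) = [7, 0, 10, 3, 4, 6, 2, 1, 9, 5, 8] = (0 7 1)(2 10 8 9 5 6)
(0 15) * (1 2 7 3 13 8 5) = (0 15)(1 2 7 3 13 8 5) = [15, 2, 7, 13, 4, 1, 6, 3, 5, 9, 10, 11, 12, 8, 14, 0]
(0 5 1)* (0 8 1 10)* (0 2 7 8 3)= [5, 3, 7, 0, 4, 10, 6, 8, 1, 9, 2]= (0 5 10 2 7 8 1 3)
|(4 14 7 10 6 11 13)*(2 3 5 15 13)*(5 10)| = |(2 3 10 6 11)(4 14 7 5 15 13)| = 30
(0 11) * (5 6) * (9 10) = (0 11)(5 6)(9 10) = [11, 1, 2, 3, 4, 6, 5, 7, 8, 10, 9, 0]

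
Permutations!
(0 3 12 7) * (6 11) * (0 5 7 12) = [3, 1, 2, 0, 4, 7, 11, 5, 8, 9, 10, 6, 12] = (12)(0 3)(5 7)(6 11)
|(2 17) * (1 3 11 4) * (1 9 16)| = 6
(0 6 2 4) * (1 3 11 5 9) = (0 6 2 4)(1 3 11 5 9) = [6, 3, 4, 11, 0, 9, 2, 7, 8, 1, 10, 5]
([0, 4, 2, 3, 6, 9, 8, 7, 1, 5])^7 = (1 8 6 4)(5 9)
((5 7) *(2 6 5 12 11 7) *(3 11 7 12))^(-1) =(2 5 6)(3 7 12 11)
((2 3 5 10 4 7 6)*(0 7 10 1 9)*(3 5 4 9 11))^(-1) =(0 9 10 4 3 11 1 5 2 6 7)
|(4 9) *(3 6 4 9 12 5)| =|(3 6 4 12 5)| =5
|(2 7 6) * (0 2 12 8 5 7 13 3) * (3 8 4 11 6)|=|(0 2 13 8 5 7 3)(4 11 6 12)|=28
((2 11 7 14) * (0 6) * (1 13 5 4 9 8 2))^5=((0 6)(1 13 5 4 9 8 2 11 7 14))^5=(0 6)(1 8)(2 13)(4 7)(5 11)(9 14)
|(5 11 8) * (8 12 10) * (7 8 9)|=|(5 11 12 10 9 7 8)|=7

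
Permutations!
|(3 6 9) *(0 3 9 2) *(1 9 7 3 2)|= 10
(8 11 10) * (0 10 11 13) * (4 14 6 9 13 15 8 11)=(0 10 11 4 14 6 9 13)(8 15)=[10, 1, 2, 3, 14, 5, 9, 7, 15, 13, 11, 4, 12, 0, 6, 8]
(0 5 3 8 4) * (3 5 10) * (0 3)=[10, 1, 2, 8, 3, 5, 6, 7, 4, 9, 0]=(0 10)(3 8 4)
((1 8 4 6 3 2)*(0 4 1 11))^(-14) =((0 4 6 3 2 11)(1 8))^(-14) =(0 2 6)(3 4 11)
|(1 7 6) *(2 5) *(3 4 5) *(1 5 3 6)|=6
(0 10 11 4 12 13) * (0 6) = (0 10 11 4 12 13 6) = [10, 1, 2, 3, 12, 5, 0, 7, 8, 9, 11, 4, 13, 6]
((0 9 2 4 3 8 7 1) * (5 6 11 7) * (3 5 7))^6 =(0 11 9 3 2 8 4 7 5 1 6)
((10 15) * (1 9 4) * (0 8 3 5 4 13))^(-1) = (0 13 9 1 4 5 3 8)(10 15)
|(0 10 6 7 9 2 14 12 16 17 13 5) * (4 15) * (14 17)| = 18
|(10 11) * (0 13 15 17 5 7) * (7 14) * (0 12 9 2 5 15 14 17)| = 10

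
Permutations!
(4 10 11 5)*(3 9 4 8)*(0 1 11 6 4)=(0 1 11 5 8 3 9)(4 10 6)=[1, 11, 2, 9, 10, 8, 4, 7, 3, 0, 6, 5]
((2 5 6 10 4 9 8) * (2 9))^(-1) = (2 4 10 6 5)(8 9)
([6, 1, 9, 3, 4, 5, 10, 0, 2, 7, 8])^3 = (0 8 7 10 9 6 2)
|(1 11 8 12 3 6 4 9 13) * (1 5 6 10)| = 30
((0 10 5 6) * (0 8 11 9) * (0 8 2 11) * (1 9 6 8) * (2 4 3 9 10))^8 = ((0 2 11 6 4 3 9 1 10 5 8))^8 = (0 10 3 11 8 1 4 2 5 9 6)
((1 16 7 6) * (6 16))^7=((1 6)(7 16))^7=(1 6)(7 16)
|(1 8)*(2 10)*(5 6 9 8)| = |(1 5 6 9 8)(2 10)| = 10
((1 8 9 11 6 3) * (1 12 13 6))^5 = ((1 8 9 11)(3 12 13 6))^5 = (1 8 9 11)(3 12 13 6)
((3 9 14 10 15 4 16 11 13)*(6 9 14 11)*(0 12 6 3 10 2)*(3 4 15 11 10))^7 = (0 3 10 12 14 11 6 2 13 9)(4 16)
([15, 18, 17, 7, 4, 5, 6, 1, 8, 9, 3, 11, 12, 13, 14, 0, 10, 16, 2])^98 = (1 2 16 3)(7 18 17 10)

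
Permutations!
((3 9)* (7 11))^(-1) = (3 9)(7 11)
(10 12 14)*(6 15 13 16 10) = (6 15 13 16 10 12 14) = [0, 1, 2, 3, 4, 5, 15, 7, 8, 9, 12, 11, 14, 16, 6, 13, 10]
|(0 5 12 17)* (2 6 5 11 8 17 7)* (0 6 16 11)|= |(2 16 11 8 17 6 5 12 7)|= 9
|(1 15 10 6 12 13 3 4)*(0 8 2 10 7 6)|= |(0 8 2 10)(1 15 7 6 12 13 3 4)|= 8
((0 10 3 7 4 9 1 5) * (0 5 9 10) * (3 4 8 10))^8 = ((1 9)(3 7 8 10 4))^8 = (3 10 7 4 8)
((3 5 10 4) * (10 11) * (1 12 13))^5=(1 13 12)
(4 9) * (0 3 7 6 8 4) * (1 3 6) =(0 6 8 4 9)(1 3 7) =[6, 3, 2, 7, 9, 5, 8, 1, 4, 0]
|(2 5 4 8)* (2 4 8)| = |(2 5 8 4)| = 4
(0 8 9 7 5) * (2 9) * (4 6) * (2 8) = (0 2 9 7 5)(4 6) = [2, 1, 9, 3, 6, 0, 4, 5, 8, 7]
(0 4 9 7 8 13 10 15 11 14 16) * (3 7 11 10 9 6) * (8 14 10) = (0 4 6 3 7 14 16)(8 13 9 11 10 15) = [4, 1, 2, 7, 6, 5, 3, 14, 13, 11, 15, 10, 12, 9, 16, 8, 0]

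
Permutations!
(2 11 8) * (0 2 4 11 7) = [2, 1, 7, 3, 11, 5, 6, 0, 4, 9, 10, 8] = (0 2 7)(4 11 8)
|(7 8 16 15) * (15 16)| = 3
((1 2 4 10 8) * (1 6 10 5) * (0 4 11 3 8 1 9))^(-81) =((0 4 5 9)(1 2 11 3 8 6 10))^(-81) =(0 9 5 4)(1 3 10 11 6 2 8)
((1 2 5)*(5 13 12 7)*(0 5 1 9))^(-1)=((0 5 9)(1 2 13 12 7))^(-1)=(0 9 5)(1 7 12 13 2)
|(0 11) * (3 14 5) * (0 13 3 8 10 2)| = |(0 11 13 3 14 5 8 10 2)| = 9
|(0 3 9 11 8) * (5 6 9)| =|(0 3 5 6 9 11 8)| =7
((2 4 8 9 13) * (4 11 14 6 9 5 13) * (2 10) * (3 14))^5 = (2 9 10 6 13 14 5 3 8 11 4)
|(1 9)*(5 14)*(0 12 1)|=|(0 12 1 9)(5 14)|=4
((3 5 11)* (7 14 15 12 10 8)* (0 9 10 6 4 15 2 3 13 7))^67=(0 8 10 9)(2 13 3 7 5 14 11)(4 6 12 15)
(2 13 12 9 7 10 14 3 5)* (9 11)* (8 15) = (2 13 12 11 9 7 10 14 3 5)(8 15) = [0, 1, 13, 5, 4, 2, 6, 10, 15, 7, 14, 9, 11, 12, 3, 8]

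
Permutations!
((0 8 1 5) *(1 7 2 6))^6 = (0 5 1 6 2 7 8) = ((0 8 7 2 6 1 5))^6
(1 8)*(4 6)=(1 8)(4 6)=[0, 8, 2, 3, 6, 5, 4, 7, 1]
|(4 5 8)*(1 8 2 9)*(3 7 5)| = 8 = |(1 8 4 3 7 5 2 9)|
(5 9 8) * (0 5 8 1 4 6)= [5, 4, 2, 3, 6, 9, 0, 7, 8, 1]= (0 5 9 1 4 6)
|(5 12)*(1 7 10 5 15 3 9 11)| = |(1 7 10 5 12 15 3 9 11)| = 9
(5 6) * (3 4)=(3 4)(5 6)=[0, 1, 2, 4, 3, 6, 5]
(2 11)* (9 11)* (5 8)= (2 9 11)(5 8)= [0, 1, 9, 3, 4, 8, 6, 7, 5, 11, 10, 2]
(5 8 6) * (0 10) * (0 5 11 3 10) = (3 10 5 8 6 11) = [0, 1, 2, 10, 4, 8, 11, 7, 6, 9, 5, 3]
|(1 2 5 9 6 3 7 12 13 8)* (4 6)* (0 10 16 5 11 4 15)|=|(0 10 16 5 9 15)(1 2 11 4 6 3 7 12 13 8)|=30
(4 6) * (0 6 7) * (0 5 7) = (0 6 4)(5 7) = [6, 1, 2, 3, 0, 7, 4, 5]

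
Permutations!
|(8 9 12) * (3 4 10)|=3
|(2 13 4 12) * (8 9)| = 4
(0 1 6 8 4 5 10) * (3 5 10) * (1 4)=(0 4 10)(1 6 8)(3 5)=[4, 6, 2, 5, 10, 3, 8, 7, 1, 9, 0]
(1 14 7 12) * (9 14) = (1 9 14 7 12) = [0, 9, 2, 3, 4, 5, 6, 12, 8, 14, 10, 11, 1, 13, 7]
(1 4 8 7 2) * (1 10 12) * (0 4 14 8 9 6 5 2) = (0 4 9 6 5 2 10 12 1 14 8 7) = [4, 14, 10, 3, 9, 2, 5, 0, 7, 6, 12, 11, 1, 13, 8]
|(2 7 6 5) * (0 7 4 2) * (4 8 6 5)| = 12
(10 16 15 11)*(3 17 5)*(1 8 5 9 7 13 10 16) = (1 8 5 3 17 9 7 13 10)(11 16 15) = [0, 8, 2, 17, 4, 3, 6, 13, 5, 7, 1, 16, 12, 10, 14, 11, 15, 9]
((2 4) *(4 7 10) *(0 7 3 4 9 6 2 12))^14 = (0 2 7 3 10 4 9 12 6)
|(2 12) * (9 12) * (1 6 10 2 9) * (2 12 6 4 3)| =4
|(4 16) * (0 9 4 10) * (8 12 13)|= 15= |(0 9 4 16 10)(8 12 13)|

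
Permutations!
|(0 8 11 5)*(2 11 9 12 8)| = 12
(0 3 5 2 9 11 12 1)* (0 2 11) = (0 3 5 11 12 1 2 9) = [3, 2, 9, 5, 4, 11, 6, 7, 8, 0, 10, 12, 1]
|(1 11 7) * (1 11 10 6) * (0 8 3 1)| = 6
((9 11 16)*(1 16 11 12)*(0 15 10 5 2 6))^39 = ((0 15 10 5 2 6)(1 16 9 12))^39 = (0 5)(1 12 9 16)(2 15)(6 10)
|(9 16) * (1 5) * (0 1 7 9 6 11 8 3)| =10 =|(0 1 5 7 9 16 6 11 8 3)|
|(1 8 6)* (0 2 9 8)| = 6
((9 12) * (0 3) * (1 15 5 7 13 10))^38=(1 5 13)(7 10 15)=((0 3)(1 15 5 7 13 10)(9 12))^38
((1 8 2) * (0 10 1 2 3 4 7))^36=((0 10 1 8 3 4 7))^36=(0 10 1 8 3 4 7)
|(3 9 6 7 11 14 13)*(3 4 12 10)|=10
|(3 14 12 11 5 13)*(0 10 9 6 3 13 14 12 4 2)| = 11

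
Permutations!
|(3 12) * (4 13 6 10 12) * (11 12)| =|(3 4 13 6 10 11 12)| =7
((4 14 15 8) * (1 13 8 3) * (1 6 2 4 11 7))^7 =(1 8 7 13 11)(2 4 14 15 3 6)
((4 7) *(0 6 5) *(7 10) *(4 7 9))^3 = (10)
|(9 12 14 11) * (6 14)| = 5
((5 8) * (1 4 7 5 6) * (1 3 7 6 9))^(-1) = ((1 4 6 3 7 5 8 9))^(-1) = (1 9 8 5 7 3 6 4)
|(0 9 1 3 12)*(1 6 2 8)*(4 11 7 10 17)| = 40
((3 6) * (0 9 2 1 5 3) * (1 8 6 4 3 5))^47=(0 2 6 9 8)(3 4)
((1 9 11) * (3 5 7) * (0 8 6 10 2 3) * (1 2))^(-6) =((0 8 6 10 1 9 11 2 3 5 7))^(-6) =(0 9 7 1 5 10 3 6 2 8 11)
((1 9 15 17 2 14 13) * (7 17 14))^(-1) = ((1 9 15 14 13)(2 7 17))^(-1) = (1 13 14 15 9)(2 17 7)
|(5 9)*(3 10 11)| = 6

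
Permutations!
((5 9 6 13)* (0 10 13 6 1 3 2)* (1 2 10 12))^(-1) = ((0 12 1 3 10 13 5 9 2))^(-1) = (0 2 9 5 13 10 3 1 12)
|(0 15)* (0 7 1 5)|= 5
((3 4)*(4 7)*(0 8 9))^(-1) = (0 9 8)(3 4 7)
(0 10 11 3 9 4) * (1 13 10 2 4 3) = (0 2 4)(1 13 10 11)(3 9) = [2, 13, 4, 9, 0, 5, 6, 7, 8, 3, 11, 1, 12, 10]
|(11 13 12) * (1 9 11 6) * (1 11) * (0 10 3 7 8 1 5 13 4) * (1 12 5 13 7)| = |(0 10 3 1 9 13 5 7 8 12 6 11 4)| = 13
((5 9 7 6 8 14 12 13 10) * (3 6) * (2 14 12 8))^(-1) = (2 6 3 7 9 5 10 13 12 8 14)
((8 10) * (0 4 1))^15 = (8 10)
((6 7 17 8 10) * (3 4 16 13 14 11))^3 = ((3 4 16 13 14 11)(6 7 17 8 10))^3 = (3 13)(4 14)(6 8 7 10 17)(11 16)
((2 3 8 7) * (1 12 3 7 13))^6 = (1 12 3 8 13)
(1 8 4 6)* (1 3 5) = (1 8 4 6 3 5) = [0, 8, 2, 5, 6, 1, 3, 7, 4]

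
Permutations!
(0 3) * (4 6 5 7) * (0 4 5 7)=(0 3 4 6 7 5)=[3, 1, 2, 4, 6, 0, 7, 5]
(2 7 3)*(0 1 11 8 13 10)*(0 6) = (0 1 11 8 13 10 6)(2 7 3) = [1, 11, 7, 2, 4, 5, 0, 3, 13, 9, 6, 8, 12, 10]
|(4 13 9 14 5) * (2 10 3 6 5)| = 9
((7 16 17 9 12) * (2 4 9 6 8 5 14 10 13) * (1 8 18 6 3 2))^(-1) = (1 13 10 14 5 8)(2 3 17 16 7 12 9 4)(6 18) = ((1 8 5 14 10 13)(2 4 9 12 7 16 17 3)(6 18))^(-1)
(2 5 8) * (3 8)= (2 5 3 8)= [0, 1, 5, 8, 4, 3, 6, 7, 2]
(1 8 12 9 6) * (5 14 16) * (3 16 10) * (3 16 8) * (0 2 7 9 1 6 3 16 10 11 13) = (0 2 7 9 3 8 12 1 16 5 14 11 13) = [2, 16, 7, 8, 4, 14, 6, 9, 12, 3, 10, 13, 1, 0, 11, 15, 5]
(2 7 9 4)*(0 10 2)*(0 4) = (0 10 2 7 9) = [10, 1, 7, 3, 4, 5, 6, 9, 8, 0, 2]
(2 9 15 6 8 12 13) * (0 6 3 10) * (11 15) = (0 6 8 12 13 2 9 11 15 3 10) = [6, 1, 9, 10, 4, 5, 8, 7, 12, 11, 0, 15, 13, 2, 14, 3]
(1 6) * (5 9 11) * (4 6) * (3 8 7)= (1 4 6)(3 8 7)(5 9 11)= [0, 4, 2, 8, 6, 9, 1, 3, 7, 11, 10, 5]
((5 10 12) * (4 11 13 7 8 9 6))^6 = ((4 11 13 7 8 9 6)(5 10 12))^6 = (4 6 9 8 7 13 11)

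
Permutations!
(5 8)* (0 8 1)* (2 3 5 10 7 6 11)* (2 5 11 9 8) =[2, 0, 3, 11, 4, 1, 9, 6, 10, 8, 7, 5] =(0 2 3 11 5 1)(6 9 8 10 7)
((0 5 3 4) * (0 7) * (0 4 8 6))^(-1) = ((0 5 3 8 6)(4 7))^(-1) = (0 6 8 3 5)(4 7)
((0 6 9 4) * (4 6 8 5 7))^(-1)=(0 4 7 5 8)(6 9)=((0 8 5 7 4)(6 9))^(-1)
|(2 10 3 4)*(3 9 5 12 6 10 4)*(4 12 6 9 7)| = |(2 12 9 5 6 10 7 4)| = 8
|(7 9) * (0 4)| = |(0 4)(7 9)| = 2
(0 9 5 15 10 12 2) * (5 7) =(0 9 7 5 15 10 12 2) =[9, 1, 0, 3, 4, 15, 6, 5, 8, 7, 12, 11, 2, 13, 14, 10]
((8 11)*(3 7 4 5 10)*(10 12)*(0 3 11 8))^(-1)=(0 11 10 12 5 4 7 3)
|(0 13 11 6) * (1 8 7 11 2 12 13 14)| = |(0 14 1 8 7 11 6)(2 12 13)| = 21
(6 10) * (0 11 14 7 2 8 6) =(0 11 14 7 2 8 6 10) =[11, 1, 8, 3, 4, 5, 10, 2, 6, 9, 0, 14, 12, 13, 7]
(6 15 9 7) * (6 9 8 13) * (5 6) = (5 6 15 8 13)(7 9) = [0, 1, 2, 3, 4, 6, 15, 9, 13, 7, 10, 11, 12, 5, 14, 8]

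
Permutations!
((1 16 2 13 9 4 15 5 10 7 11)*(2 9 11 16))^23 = ((1 2 13 11)(4 15 5 10 7 16 9))^23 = (1 11 13 2)(4 5 7 9 15 10 16)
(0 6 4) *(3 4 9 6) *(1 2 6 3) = (0 1 2 6 9 3 4) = [1, 2, 6, 4, 0, 5, 9, 7, 8, 3]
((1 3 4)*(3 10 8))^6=(1 10 8 3 4)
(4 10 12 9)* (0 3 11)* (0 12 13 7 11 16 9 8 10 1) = (0 3 16 9 4 1)(7 11 12 8 10 13) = [3, 0, 2, 16, 1, 5, 6, 11, 10, 4, 13, 12, 8, 7, 14, 15, 9]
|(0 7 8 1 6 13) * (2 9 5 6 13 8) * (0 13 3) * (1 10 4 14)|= 12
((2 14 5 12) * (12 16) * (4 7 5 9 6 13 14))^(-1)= (2 12 16 5 7 4)(6 9 14 13)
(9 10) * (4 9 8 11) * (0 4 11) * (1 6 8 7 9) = [4, 6, 2, 3, 1, 5, 8, 9, 0, 10, 7, 11] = (11)(0 4 1 6 8)(7 9 10)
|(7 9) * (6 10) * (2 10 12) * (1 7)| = |(1 7 9)(2 10 6 12)| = 12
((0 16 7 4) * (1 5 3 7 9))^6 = (0 7 5 9)(1 16 4 3)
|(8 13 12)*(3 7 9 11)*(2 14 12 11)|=9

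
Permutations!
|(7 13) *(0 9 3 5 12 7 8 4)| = 9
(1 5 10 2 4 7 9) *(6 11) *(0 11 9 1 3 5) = [11, 0, 4, 5, 7, 10, 9, 1, 8, 3, 2, 6] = (0 11 6 9 3 5 10 2 4 7 1)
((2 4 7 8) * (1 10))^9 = (1 10)(2 4 7 8)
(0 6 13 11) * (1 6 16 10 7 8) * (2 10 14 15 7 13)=(0 16 14 15 7 8 1 6 2 10 13 11)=[16, 6, 10, 3, 4, 5, 2, 8, 1, 9, 13, 0, 12, 11, 15, 7, 14]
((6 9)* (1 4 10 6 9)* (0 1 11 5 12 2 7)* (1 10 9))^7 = (0 7 2 12 5 11 6 10)(1 4 9)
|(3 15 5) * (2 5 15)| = |(15)(2 5 3)| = 3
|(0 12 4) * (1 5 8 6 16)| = 15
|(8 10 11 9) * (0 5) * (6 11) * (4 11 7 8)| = 12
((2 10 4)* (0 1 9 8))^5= (0 1 9 8)(2 4 10)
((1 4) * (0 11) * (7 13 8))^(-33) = (13)(0 11)(1 4)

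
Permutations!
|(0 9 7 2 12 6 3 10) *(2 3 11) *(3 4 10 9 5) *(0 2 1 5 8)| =|(0 8)(1 5 3 9 7 4 10 2 12 6 11)| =22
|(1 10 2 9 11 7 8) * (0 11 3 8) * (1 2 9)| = 6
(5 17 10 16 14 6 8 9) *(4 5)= [0, 1, 2, 3, 5, 17, 8, 7, 9, 4, 16, 11, 12, 13, 6, 15, 14, 10]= (4 5 17 10 16 14 6 8 9)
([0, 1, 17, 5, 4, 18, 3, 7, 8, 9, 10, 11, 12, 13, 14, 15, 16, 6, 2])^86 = (2 6 5)(3 18 17)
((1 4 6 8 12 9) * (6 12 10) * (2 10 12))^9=((1 4 2 10 6 8 12 9))^9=(1 4 2 10 6 8 12 9)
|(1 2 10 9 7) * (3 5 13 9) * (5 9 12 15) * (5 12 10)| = |(1 2 5 13 10 3 9 7)(12 15)| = 8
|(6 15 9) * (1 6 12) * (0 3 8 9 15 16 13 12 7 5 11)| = |(0 3 8 9 7 5 11)(1 6 16 13 12)| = 35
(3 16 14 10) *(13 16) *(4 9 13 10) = (3 10)(4 9 13 16 14) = [0, 1, 2, 10, 9, 5, 6, 7, 8, 13, 3, 11, 12, 16, 4, 15, 14]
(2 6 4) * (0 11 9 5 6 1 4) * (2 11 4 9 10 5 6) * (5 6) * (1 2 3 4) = [1, 9, 2, 4, 11, 3, 0, 7, 8, 5, 6, 10] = (0 1 9 5 3 4 11 10 6)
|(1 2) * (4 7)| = |(1 2)(4 7)| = 2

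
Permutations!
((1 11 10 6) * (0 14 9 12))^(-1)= (0 12 9 14)(1 6 10 11)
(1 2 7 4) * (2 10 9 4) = (1 10 9 4)(2 7) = [0, 10, 7, 3, 1, 5, 6, 2, 8, 4, 9]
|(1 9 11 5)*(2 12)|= 4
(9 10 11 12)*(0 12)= (0 12 9 10 11)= [12, 1, 2, 3, 4, 5, 6, 7, 8, 10, 11, 0, 9]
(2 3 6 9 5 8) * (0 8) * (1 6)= (0 8 2 3 1 6 9 5)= [8, 6, 3, 1, 4, 0, 9, 7, 2, 5]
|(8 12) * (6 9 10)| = 6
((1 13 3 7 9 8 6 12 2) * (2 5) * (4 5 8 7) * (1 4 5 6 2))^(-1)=(1 5 3 13)(2 8 12 6 4)(7 9)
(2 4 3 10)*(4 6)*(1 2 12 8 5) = (1 2 6 4 3 10 12 8 5) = [0, 2, 6, 10, 3, 1, 4, 7, 5, 9, 12, 11, 8]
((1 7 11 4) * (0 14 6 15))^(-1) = (0 15 6 14)(1 4 11 7)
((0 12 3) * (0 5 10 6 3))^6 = ((0 12)(3 5 10 6))^6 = (12)(3 10)(5 6)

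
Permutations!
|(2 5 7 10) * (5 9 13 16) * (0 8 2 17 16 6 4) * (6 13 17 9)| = |(0 8 2 6 4)(5 7 10 9 17 16)| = 30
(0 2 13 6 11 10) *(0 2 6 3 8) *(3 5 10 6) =(0 3 8)(2 13 5 10)(6 11) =[3, 1, 13, 8, 4, 10, 11, 7, 0, 9, 2, 6, 12, 5]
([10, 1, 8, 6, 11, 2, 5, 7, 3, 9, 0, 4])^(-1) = (0 10)(2 5 6 3 8)(4 11)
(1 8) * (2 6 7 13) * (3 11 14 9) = [0, 8, 6, 11, 4, 5, 7, 13, 1, 3, 10, 14, 12, 2, 9] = (1 8)(2 6 7 13)(3 11 14 9)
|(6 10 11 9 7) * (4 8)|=10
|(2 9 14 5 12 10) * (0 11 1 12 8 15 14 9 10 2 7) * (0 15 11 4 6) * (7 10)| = 9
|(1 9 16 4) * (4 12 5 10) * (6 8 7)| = 21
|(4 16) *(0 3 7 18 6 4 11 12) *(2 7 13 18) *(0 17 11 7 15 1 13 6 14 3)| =|(1 13 18 14 3 6 4 16 7 2 15)(11 12 17)| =33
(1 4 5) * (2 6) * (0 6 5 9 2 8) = [6, 4, 5, 3, 9, 1, 8, 7, 0, 2] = (0 6 8)(1 4 9 2 5)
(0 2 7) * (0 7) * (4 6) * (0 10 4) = (0 2 10 4 6) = [2, 1, 10, 3, 6, 5, 0, 7, 8, 9, 4]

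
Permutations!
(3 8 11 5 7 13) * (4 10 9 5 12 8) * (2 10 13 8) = (2 10 9 5 7 8 11 12)(3 4 13) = [0, 1, 10, 4, 13, 7, 6, 8, 11, 5, 9, 12, 2, 3]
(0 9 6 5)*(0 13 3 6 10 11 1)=(0 9 10 11 1)(3 6 5 13)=[9, 0, 2, 6, 4, 13, 5, 7, 8, 10, 11, 1, 12, 3]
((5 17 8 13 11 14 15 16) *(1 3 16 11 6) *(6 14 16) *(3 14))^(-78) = ((1 14 15 11 16 5 17 8 13 3 6))^(-78) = (1 6 3 13 8 17 5 16 11 15 14)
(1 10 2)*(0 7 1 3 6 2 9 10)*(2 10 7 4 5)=[4, 0, 3, 6, 5, 2, 10, 1, 8, 7, 9]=(0 4 5 2 3 6 10 9 7 1)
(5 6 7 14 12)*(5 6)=(6 7 14 12)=[0, 1, 2, 3, 4, 5, 7, 14, 8, 9, 10, 11, 6, 13, 12]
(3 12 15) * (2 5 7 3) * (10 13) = (2 5 7 3 12 15)(10 13) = [0, 1, 5, 12, 4, 7, 6, 3, 8, 9, 13, 11, 15, 10, 14, 2]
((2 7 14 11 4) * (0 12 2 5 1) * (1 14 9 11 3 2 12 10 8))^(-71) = (0 10 8 1)(2 7 9 11 4 5 14 3)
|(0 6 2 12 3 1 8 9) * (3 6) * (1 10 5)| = 21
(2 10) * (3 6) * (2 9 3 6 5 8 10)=[0, 1, 2, 5, 4, 8, 6, 7, 10, 3, 9]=(3 5 8 10 9)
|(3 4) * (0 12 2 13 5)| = |(0 12 2 13 5)(3 4)| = 10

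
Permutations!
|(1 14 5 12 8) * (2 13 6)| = |(1 14 5 12 8)(2 13 6)| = 15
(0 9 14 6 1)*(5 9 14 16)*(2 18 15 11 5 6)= (0 14 2 18 15 11 5 9 16 6 1)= [14, 0, 18, 3, 4, 9, 1, 7, 8, 16, 10, 5, 12, 13, 2, 11, 6, 17, 15]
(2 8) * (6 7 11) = (2 8)(6 7 11) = [0, 1, 8, 3, 4, 5, 7, 11, 2, 9, 10, 6]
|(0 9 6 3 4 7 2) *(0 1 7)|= |(0 9 6 3 4)(1 7 2)|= 15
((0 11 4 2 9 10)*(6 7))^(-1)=((0 11 4 2 9 10)(6 7))^(-1)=(0 10 9 2 4 11)(6 7)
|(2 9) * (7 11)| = 2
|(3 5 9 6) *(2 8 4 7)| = 4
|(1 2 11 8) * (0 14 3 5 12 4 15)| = |(0 14 3 5 12 4 15)(1 2 11 8)| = 28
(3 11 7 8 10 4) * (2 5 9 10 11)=(2 5 9 10 4 3)(7 8 11)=[0, 1, 5, 2, 3, 9, 6, 8, 11, 10, 4, 7]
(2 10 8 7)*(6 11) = [0, 1, 10, 3, 4, 5, 11, 2, 7, 9, 8, 6] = (2 10 8 7)(6 11)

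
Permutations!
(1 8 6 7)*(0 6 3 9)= (0 6 7 1 8 3 9)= [6, 8, 2, 9, 4, 5, 7, 1, 3, 0]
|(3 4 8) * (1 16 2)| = |(1 16 2)(3 4 8)| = 3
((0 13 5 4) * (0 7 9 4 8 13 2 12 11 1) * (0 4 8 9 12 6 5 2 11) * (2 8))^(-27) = ((0 11 1 4 7 12)(2 6 5 9)(8 13))^(-27) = (0 4)(1 12)(2 6 5 9)(7 11)(8 13)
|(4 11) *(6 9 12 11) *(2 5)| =10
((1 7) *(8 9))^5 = ((1 7)(8 9))^5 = (1 7)(8 9)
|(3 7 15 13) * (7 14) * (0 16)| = 10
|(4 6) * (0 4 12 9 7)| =6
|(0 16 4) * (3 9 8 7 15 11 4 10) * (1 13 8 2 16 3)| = 13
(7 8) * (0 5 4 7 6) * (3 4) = (0 5 3 4 7 8 6) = [5, 1, 2, 4, 7, 3, 0, 8, 6]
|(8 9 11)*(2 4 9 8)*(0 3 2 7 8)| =|(0 3 2 4 9 11 7 8)| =8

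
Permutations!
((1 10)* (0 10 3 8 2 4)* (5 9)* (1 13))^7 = (0 4 2 8 3 1 13 10)(5 9)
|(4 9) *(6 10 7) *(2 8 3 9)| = 15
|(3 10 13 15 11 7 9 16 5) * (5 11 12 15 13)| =12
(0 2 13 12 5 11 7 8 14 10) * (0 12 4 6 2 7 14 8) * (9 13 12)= [7, 1, 12, 3, 6, 11, 2, 0, 8, 13, 9, 14, 5, 4, 10]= (0 7)(2 12 5 11 14 10 9 13 4 6)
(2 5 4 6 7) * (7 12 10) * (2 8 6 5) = (4 5)(6 12 10 7 8) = [0, 1, 2, 3, 5, 4, 12, 8, 6, 9, 7, 11, 10]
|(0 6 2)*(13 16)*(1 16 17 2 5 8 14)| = |(0 6 5 8 14 1 16 13 17 2)| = 10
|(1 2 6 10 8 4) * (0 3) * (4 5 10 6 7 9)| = |(0 3)(1 2 7 9 4)(5 10 8)| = 30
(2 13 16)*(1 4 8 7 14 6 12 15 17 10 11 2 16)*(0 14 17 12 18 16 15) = (0 14 6 18 16 15 12)(1 4 8 7 17 10 11 2 13) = [14, 4, 13, 3, 8, 5, 18, 17, 7, 9, 11, 2, 0, 1, 6, 12, 15, 10, 16]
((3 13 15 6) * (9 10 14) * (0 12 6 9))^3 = (0 3 9)(6 15 14)(10 12 13)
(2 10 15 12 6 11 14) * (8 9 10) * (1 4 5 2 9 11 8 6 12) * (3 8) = (1 4 5 2 6 3 8 11 14 9 10 15) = [0, 4, 6, 8, 5, 2, 3, 7, 11, 10, 15, 14, 12, 13, 9, 1]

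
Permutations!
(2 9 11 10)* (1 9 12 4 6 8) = (1 9 11 10 2 12 4 6 8) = [0, 9, 12, 3, 6, 5, 8, 7, 1, 11, 2, 10, 4]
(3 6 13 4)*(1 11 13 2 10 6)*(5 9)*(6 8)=(1 11 13 4 3)(2 10 8 6)(5 9)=[0, 11, 10, 1, 3, 9, 2, 7, 6, 5, 8, 13, 12, 4]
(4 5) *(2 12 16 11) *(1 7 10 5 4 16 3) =(1 7 10 5 16 11 2 12 3) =[0, 7, 12, 1, 4, 16, 6, 10, 8, 9, 5, 2, 3, 13, 14, 15, 11]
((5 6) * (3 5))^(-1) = ((3 5 6))^(-1) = (3 6 5)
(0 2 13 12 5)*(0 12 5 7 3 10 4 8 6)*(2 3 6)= (0 3 10 4 8 2 13 5 12 7 6)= [3, 1, 13, 10, 8, 12, 0, 6, 2, 9, 4, 11, 7, 5]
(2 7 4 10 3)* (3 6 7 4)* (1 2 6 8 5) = (1 2 4 10 8 5)(3 6 7) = [0, 2, 4, 6, 10, 1, 7, 3, 5, 9, 8]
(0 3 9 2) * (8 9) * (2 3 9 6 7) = (0 9 3 8 6 7 2) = [9, 1, 0, 8, 4, 5, 7, 2, 6, 3]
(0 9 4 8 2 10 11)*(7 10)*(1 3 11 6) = [9, 3, 7, 11, 8, 5, 1, 10, 2, 4, 6, 0] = (0 9 4 8 2 7 10 6 1 3 11)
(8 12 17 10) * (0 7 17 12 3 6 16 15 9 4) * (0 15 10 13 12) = [7, 1, 2, 6, 15, 5, 16, 17, 3, 4, 8, 11, 0, 12, 14, 9, 10, 13] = (0 7 17 13 12)(3 6 16 10 8)(4 15 9)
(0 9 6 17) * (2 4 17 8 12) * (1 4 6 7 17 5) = (0 9 7 17)(1 4 5)(2 6 8 12) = [9, 4, 6, 3, 5, 1, 8, 17, 12, 7, 10, 11, 2, 13, 14, 15, 16, 0]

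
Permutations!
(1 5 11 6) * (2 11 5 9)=[0, 9, 11, 3, 4, 5, 1, 7, 8, 2, 10, 6]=(1 9 2 11 6)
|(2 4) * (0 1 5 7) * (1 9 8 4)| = |(0 9 8 4 2 1 5 7)| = 8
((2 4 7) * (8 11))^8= (11)(2 7 4)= ((2 4 7)(8 11))^8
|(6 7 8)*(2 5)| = 6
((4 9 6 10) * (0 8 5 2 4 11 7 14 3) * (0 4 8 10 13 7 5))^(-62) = (0 2 11)(3 4 9 6 13 7 14)(5 10 8)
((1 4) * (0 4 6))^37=(0 4 1 6)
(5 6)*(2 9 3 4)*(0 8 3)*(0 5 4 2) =(0 8 3 2 9 5 6 4) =[8, 1, 9, 2, 0, 6, 4, 7, 3, 5]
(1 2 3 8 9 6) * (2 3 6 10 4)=(1 3 8 9 10 4 2 6)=[0, 3, 6, 8, 2, 5, 1, 7, 9, 10, 4]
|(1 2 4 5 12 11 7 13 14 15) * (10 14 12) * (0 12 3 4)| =13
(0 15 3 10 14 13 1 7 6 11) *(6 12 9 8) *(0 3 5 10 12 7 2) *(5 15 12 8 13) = [12, 2, 0, 8, 4, 10, 11, 7, 6, 13, 14, 3, 9, 1, 5, 15] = (15)(0 12 9 13 1 2)(3 8 6 11)(5 10 14)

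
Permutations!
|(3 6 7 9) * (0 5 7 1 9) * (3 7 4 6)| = |(0 5 4 6 1 9 7)| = 7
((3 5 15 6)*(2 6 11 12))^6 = (2 12 11 15 5 3 6)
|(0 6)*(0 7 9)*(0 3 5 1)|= |(0 6 7 9 3 5 1)|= 7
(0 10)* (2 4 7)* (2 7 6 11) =(0 10)(2 4 6 11) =[10, 1, 4, 3, 6, 5, 11, 7, 8, 9, 0, 2]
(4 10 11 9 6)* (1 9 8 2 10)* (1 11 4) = [0, 9, 10, 3, 11, 5, 1, 7, 2, 6, 4, 8] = (1 9 6)(2 10 4 11 8)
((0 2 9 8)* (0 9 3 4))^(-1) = (0 4 3 2)(8 9)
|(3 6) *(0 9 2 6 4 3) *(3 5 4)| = |(0 9 2 6)(4 5)| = 4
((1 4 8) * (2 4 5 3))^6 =(8)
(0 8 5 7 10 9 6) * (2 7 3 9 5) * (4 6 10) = (0 8 2 7 4 6)(3 9 10 5) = [8, 1, 7, 9, 6, 3, 0, 4, 2, 10, 5]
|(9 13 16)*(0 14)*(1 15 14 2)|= 15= |(0 2 1 15 14)(9 13 16)|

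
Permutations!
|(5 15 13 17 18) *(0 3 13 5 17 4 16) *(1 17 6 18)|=|(0 3 13 4 16)(1 17)(5 15)(6 18)|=10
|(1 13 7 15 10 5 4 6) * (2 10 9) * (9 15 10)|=|(15)(1 13 7 10 5 4 6)(2 9)|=14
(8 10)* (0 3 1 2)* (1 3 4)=(0 4 1 2)(8 10)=[4, 2, 0, 3, 1, 5, 6, 7, 10, 9, 8]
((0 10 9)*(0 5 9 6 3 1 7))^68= ((0 10 6 3 1 7)(5 9))^68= (0 6 1)(3 7 10)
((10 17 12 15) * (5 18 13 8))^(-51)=((5 18 13 8)(10 17 12 15))^(-51)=(5 18 13 8)(10 17 12 15)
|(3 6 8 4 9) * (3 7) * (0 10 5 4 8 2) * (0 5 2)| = 9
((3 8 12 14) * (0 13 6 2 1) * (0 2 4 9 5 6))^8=(14)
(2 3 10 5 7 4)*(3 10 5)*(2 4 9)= (2 10 3 5 7 9)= [0, 1, 10, 5, 4, 7, 6, 9, 8, 2, 3]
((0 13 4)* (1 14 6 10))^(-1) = ((0 13 4)(1 14 6 10))^(-1) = (0 4 13)(1 10 6 14)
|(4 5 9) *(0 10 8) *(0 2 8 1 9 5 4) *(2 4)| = 12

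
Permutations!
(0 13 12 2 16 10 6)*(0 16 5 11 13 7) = (0 7)(2 5 11 13 12)(6 16 10) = [7, 1, 5, 3, 4, 11, 16, 0, 8, 9, 6, 13, 2, 12, 14, 15, 10]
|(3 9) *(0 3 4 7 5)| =|(0 3 9 4 7 5)| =6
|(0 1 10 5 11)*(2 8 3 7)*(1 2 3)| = |(0 2 8 1 10 5 11)(3 7)| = 14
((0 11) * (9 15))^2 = ((0 11)(9 15))^2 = (15)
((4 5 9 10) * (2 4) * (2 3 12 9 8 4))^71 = (3 10 9 12)(4 8 5)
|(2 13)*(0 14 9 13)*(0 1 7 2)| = 12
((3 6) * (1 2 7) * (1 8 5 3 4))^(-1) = ((1 2 7 8 5 3 6 4))^(-1) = (1 4 6 3 5 8 7 2)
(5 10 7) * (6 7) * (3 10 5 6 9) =(3 10 9)(6 7) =[0, 1, 2, 10, 4, 5, 7, 6, 8, 3, 9]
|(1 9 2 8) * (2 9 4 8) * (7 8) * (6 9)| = |(1 4 7 8)(6 9)| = 4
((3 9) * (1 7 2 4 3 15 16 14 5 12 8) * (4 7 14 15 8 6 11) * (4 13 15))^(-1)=(1 8 9 3 4 16 15 13 11 6 12 5 14)(2 7)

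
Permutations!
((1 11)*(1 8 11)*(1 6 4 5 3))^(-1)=((1 6 4 5 3)(8 11))^(-1)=(1 3 5 4 6)(8 11)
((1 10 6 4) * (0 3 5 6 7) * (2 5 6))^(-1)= (0 7 10 1 4 6 3)(2 5)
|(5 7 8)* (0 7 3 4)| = 6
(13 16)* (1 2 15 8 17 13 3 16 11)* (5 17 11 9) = (1 2 15 8 11)(3 16)(5 17 13 9) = [0, 2, 15, 16, 4, 17, 6, 7, 11, 5, 10, 1, 12, 9, 14, 8, 3, 13]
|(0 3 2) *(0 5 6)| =|(0 3 2 5 6)| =5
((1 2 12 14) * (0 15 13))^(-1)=((0 15 13)(1 2 12 14))^(-1)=(0 13 15)(1 14 12 2)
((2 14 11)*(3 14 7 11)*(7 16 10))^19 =((2 16 10 7 11)(3 14))^19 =(2 11 7 10 16)(3 14)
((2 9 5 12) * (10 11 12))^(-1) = ((2 9 5 10 11 12))^(-1) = (2 12 11 10 5 9)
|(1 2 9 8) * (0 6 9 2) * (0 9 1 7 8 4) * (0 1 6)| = 6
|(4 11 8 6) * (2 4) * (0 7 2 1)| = |(0 7 2 4 11 8 6 1)| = 8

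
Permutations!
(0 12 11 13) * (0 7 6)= (0 12 11 13 7 6)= [12, 1, 2, 3, 4, 5, 0, 6, 8, 9, 10, 13, 11, 7]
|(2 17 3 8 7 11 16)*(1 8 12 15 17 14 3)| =|(1 8 7 11 16 2 14 3 12 15 17)| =11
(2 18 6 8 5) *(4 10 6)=[0, 1, 18, 3, 10, 2, 8, 7, 5, 9, 6, 11, 12, 13, 14, 15, 16, 17, 4]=(2 18 4 10 6 8 5)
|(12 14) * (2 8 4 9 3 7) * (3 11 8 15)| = 4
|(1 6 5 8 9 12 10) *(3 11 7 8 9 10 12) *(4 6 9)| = |(12)(1 9 3 11 7 8 10)(4 6 5)| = 21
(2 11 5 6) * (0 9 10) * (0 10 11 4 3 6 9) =(2 4 3 6)(5 9 11) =[0, 1, 4, 6, 3, 9, 2, 7, 8, 11, 10, 5]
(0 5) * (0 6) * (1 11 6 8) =(0 5 8 1 11 6) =[5, 11, 2, 3, 4, 8, 0, 7, 1, 9, 10, 6]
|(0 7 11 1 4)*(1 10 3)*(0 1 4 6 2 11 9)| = |(0 7 9)(1 6 2 11 10 3 4)| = 21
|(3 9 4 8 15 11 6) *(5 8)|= 8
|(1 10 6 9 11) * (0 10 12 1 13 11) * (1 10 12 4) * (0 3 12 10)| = 6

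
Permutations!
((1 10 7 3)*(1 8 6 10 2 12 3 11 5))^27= (1 7 8 2 11 6 12 5 10 3)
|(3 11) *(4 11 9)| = |(3 9 4 11)| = 4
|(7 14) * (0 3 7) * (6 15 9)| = |(0 3 7 14)(6 15 9)| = 12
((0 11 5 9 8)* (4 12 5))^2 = (0 4 5 8 11 12 9)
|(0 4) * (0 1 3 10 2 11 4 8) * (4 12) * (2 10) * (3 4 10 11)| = 6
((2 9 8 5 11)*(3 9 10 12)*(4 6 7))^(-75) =(2 8 12 11 9 10 5 3)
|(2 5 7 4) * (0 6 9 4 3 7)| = |(0 6 9 4 2 5)(3 7)| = 6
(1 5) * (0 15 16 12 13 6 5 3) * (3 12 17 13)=(0 15 16 17 13 6 5 1 12 3)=[15, 12, 2, 0, 4, 1, 5, 7, 8, 9, 10, 11, 3, 6, 14, 16, 17, 13]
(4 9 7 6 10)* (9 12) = (4 12 9 7 6 10) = [0, 1, 2, 3, 12, 5, 10, 6, 8, 7, 4, 11, 9]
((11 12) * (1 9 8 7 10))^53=(1 7 9 10 8)(11 12)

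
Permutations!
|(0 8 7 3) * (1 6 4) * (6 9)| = |(0 8 7 3)(1 9 6 4)| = 4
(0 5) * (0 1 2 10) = [5, 2, 10, 3, 4, 1, 6, 7, 8, 9, 0] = (0 5 1 2 10)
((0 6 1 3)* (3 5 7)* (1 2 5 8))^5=((0 6 2 5 7 3)(1 8))^5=(0 3 7 5 2 6)(1 8)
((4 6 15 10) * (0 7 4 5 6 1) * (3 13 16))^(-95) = (0 7 4 1)(3 13 16)(5 6 15 10)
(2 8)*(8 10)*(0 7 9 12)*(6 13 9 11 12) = (0 7 11 12)(2 10 8)(6 13 9) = [7, 1, 10, 3, 4, 5, 13, 11, 2, 6, 8, 12, 0, 9]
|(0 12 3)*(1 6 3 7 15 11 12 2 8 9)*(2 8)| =|(0 8 9 1 6 3)(7 15 11 12)| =12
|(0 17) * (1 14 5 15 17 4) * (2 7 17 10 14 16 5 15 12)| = 9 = |(0 4 1 16 5 12 2 7 17)(10 14 15)|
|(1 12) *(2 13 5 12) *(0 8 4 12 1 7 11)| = |(0 8 4 12 7 11)(1 2 13 5)| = 12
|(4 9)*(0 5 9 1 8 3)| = |(0 5 9 4 1 8 3)| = 7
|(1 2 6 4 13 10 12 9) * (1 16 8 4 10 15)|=11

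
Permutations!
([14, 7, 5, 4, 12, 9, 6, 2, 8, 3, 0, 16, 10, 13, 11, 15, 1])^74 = (0 3 7 14 4 2 11 12 5 16 10 9 1)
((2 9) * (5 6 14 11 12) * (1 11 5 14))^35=(1 6 5 14 12 11)(2 9)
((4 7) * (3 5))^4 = (7)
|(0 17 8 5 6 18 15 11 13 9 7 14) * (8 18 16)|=|(0 17 18 15 11 13 9 7 14)(5 6 16 8)|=36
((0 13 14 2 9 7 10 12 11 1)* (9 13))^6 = ((0 9 7 10 12 11 1)(2 13 14))^6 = (14)(0 1 11 12 10 7 9)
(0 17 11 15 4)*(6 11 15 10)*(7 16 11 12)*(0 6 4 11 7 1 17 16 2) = (0 16 7 2)(1 17 15 11 10 4 6 12) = [16, 17, 0, 3, 6, 5, 12, 2, 8, 9, 4, 10, 1, 13, 14, 11, 7, 15]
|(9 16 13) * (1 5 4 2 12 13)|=|(1 5 4 2 12 13 9 16)|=8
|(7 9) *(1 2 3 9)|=|(1 2 3 9 7)|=5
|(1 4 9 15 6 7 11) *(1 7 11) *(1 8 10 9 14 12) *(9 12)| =|(1 4 14 9 15 6 11 7 8 10 12)| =11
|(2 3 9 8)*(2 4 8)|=|(2 3 9)(4 8)|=6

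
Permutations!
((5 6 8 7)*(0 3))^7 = ((0 3)(5 6 8 7))^7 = (0 3)(5 7 8 6)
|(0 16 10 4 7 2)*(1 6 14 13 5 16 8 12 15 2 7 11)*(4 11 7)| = 40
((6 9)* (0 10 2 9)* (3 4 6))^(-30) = (0 4 9 10 6 3 2)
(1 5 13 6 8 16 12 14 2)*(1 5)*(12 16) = (16)(2 5 13 6 8 12 14) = [0, 1, 5, 3, 4, 13, 8, 7, 12, 9, 10, 11, 14, 6, 2, 15, 16]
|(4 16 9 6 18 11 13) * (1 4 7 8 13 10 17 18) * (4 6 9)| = |(1 6)(4 16)(7 8 13)(10 17 18 11)| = 12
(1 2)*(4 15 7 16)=(1 2)(4 15 7 16)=[0, 2, 1, 3, 15, 5, 6, 16, 8, 9, 10, 11, 12, 13, 14, 7, 4]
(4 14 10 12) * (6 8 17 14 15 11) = (4 15 11 6 8 17 14 10 12) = [0, 1, 2, 3, 15, 5, 8, 7, 17, 9, 12, 6, 4, 13, 10, 11, 16, 14]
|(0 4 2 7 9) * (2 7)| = 4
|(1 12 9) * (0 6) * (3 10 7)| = |(0 6)(1 12 9)(3 10 7)| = 6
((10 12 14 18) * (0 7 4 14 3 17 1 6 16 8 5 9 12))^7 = (0 7 4 14 18 10)(1 3 9 8 6 17 12 5 16)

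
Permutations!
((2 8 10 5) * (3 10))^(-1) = ((2 8 3 10 5))^(-1) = (2 5 10 3 8)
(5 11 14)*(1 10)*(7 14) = (1 10)(5 11 7 14) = [0, 10, 2, 3, 4, 11, 6, 14, 8, 9, 1, 7, 12, 13, 5]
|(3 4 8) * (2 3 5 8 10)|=|(2 3 4 10)(5 8)|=4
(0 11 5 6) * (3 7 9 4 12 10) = (0 11 5 6)(3 7 9 4 12 10) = [11, 1, 2, 7, 12, 6, 0, 9, 8, 4, 3, 5, 10]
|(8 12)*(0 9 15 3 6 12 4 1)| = 9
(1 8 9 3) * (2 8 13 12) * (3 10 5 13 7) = (1 7 3)(2 8 9 10 5 13 12) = [0, 7, 8, 1, 4, 13, 6, 3, 9, 10, 5, 11, 2, 12]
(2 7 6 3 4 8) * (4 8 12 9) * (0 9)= (0 9 4 12)(2 7 6 3 8)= [9, 1, 7, 8, 12, 5, 3, 6, 2, 4, 10, 11, 0]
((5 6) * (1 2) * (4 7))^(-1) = ((1 2)(4 7)(5 6))^(-1) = (1 2)(4 7)(5 6)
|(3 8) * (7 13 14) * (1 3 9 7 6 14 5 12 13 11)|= |(1 3 8 9 7 11)(5 12 13)(6 14)|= 6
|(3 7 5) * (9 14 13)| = 3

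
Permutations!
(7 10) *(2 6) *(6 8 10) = (2 8 10 7 6) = [0, 1, 8, 3, 4, 5, 2, 6, 10, 9, 7]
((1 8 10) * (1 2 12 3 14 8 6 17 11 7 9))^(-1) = ((1 6 17 11 7 9)(2 12 3 14 8 10))^(-1) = (1 9 7 11 17 6)(2 10 8 14 3 12)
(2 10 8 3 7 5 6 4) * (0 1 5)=[1, 5, 10, 7, 2, 6, 4, 0, 3, 9, 8]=(0 1 5 6 4 2 10 8 3 7)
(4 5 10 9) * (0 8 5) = (0 8 5 10 9 4) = [8, 1, 2, 3, 0, 10, 6, 7, 5, 4, 9]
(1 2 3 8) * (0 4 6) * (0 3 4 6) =(0 6 3 8 1 2 4) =[6, 2, 4, 8, 0, 5, 3, 7, 1]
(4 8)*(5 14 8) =(4 5 14 8) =[0, 1, 2, 3, 5, 14, 6, 7, 4, 9, 10, 11, 12, 13, 8]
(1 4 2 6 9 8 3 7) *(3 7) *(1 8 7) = (1 4 2 6 9 7 8) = [0, 4, 6, 3, 2, 5, 9, 8, 1, 7]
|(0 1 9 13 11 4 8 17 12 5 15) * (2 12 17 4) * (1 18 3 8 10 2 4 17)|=15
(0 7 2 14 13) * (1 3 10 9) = [7, 3, 14, 10, 4, 5, 6, 2, 8, 1, 9, 11, 12, 0, 13] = (0 7 2 14 13)(1 3 10 9)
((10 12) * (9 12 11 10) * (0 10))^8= (12)(0 11 10)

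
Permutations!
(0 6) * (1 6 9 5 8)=[9, 6, 2, 3, 4, 8, 0, 7, 1, 5]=(0 9 5 8 1 6)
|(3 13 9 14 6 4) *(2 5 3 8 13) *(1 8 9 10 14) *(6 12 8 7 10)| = |(1 7 10 14 12 8 13 6 4 9)(2 5 3)| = 30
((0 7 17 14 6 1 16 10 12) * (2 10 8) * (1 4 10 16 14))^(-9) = ((0 7 17 1 14 6 4 10 12)(2 16 8))^(-9) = (17)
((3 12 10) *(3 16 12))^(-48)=((10 16 12))^(-48)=(16)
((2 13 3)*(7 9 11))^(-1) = ((2 13 3)(7 9 11))^(-1) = (2 3 13)(7 11 9)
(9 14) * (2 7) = (2 7)(9 14) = [0, 1, 7, 3, 4, 5, 6, 2, 8, 14, 10, 11, 12, 13, 9]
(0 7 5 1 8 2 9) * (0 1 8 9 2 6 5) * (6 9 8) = [7, 8, 2, 3, 4, 6, 5, 0, 9, 1] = (0 7)(1 8 9)(5 6)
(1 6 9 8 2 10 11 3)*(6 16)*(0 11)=(0 11 3 1 16 6 9 8 2 10)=[11, 16, 10, 1, 4, 5, 9, 7, 2, 8, 0, 3, 12, 13, 14, 15, 6]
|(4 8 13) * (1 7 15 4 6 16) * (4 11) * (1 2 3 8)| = 30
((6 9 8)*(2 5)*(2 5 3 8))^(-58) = (2 8 9 3 6)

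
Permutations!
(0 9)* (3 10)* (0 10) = (0 9 10 3) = [9, 1, 2, 0, 4, 5, 6, 7, 8, 10, 3]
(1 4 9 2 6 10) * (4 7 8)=[0, 7, 6, 3, 9, 5, 10, 8, 4, 2, 1]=(1 7 8 4 9 2 6 10)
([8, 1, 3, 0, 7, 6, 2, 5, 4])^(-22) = (0 4 5 2)(3 8 7 6)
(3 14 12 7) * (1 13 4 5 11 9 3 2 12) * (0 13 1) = (0 13 4 5 11 9 3 14)(2 12 7) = [13, 1, 12, 14, 5, 11, 6, 2, 8, 3, 10, 9, 7, 4, 0]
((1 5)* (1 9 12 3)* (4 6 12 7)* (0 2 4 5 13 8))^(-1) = ((0 2 4 6 12 3 1 13 8)(5 9 7))^(-1) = (0 8 13 1 3 12 6 4 2)(5 7 9)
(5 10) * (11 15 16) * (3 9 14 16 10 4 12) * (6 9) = (3 6 9 14 16 11 15 10 5 4 12) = [0, 1, 2, 6, 12, 4, 9, 7, 8, 14, 5, 15, 3, 13, 16, 10, 11]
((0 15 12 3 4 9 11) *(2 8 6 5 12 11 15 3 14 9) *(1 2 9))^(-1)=((0 3 4 9 15 11)(1 2 8 6 5 12 14))^(-1)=(0 11 15 9 4 3)(1 14 12 5 6 8 2)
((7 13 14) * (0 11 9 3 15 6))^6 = (15)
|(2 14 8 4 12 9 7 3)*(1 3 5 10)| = 11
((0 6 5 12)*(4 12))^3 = ((0 6 5 4 12))^3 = (0 4 6 12 5)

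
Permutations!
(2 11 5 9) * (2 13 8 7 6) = (2 11 5 9 13 8 7 6) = [0, 1, 11, 3, 4, 9, 2, 6, 7, 13, 10, 5, 12, 8]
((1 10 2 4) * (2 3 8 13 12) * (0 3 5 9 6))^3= (0 13 4 5)(1 9 3 12)(2 10 6 8)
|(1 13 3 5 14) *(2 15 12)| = |(1 13 3 5 14)(2 15 12)| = 15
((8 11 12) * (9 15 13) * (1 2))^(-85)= (1 2)(8 12 11)(9 13 15)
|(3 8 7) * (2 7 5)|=5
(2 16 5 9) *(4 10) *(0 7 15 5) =[7, 1, 16, 3, 10, 9, 6, 15, 8, 2, 4, 11, 12, 13, 14, 5, 0] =(0 7 15 5 9 2 16)(4 10)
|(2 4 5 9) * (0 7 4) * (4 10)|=|(0 7 10 4 5 9 2)|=7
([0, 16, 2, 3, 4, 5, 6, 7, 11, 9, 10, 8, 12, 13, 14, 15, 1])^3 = (1 16)(8 11)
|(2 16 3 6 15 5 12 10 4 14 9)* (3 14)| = 28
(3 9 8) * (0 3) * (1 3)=(0 1 3 9 8)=[1, 3, 2, 9, 4, 5, 6, 7, 0, 8]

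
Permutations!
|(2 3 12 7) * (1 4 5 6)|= |(1 4 5 6)(2 3 12 7)|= 4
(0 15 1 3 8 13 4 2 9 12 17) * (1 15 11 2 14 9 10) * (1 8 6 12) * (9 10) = (0 11 2 9 1 3 6 12 17)(4 14 10 8 13) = [11, 3, 9, 6, 14, 5, 12, 7, 13, 1, 8, 2, 17, 4, 10, 15, 16, 0]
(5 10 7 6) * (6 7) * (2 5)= (2 5 10 6)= [0, 1, 5, 3, 4, 10, 2, 7, 8, 9, 6]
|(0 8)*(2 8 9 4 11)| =6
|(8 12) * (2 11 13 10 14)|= 10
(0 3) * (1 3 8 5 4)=(0 8 5 4 1 3)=[8, 3, 2, 0, 1, 4, 6, 7, 5]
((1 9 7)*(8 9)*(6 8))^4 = (1 7 9 8 6) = ((1 6 8 9 7))^4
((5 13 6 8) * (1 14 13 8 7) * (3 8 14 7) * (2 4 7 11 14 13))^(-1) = (1 7 4 2 14 11)(3 6 13 5 8)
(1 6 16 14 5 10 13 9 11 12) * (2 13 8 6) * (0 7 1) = [7, 2, 13, 3, 4, 10, 16, 1, 6, 11, 8, 12, 0, 9, 5, 15, 14] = (0 7 1 2 13 9 11 12)(5 10 8 6 16 14)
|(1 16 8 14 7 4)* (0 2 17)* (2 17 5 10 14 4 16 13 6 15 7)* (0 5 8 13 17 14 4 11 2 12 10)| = 120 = |(0 14 12 10 4 1 17 5)(2 8 11)(6 15 7 16 13)|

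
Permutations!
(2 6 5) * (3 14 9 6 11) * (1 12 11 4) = [0, 12, 4, 14, 1, 2, 5, 7, 8, 6, 10, 3, 11, 13, 9] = (1 12 11 3 14 9 6 5 2 4)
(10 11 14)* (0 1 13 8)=(0 1 13 8)(10 11 14)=[1, 13, 2, 3, 4, 5, 6, 7, 0, 9, 11, 14, 12, 8, 10]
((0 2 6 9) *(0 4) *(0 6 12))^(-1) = (0 12 2)(4 9 6)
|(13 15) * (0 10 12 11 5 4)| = 6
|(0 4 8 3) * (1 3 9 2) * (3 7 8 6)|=|(0 4 6 3)(1 7 8 9 2)|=20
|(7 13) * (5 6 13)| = |(5 6 13 7)| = 4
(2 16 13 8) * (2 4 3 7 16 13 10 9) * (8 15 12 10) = (2 13 15 12 10 9)(3 7 16 8 4) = [0, 1, 13, 7, 3, 5, 6, 16, 4, 2, 9, 11, 10, 15, 14, 12, 8]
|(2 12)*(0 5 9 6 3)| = 10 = |(0 5 9 6 3)(2 12)|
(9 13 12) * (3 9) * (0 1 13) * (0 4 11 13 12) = (0 1 12 3 9 4 11 13) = [1, 12, 2, 9, 11, 5, 6, 7, 8, 4, 10, 13, 3, 0]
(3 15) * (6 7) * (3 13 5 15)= [0, 1, 2, 3, 4, 15, 7, 6, 8, 9, 10, 11, 12, 5, 14, 13]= (5 15 13)(6 7)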